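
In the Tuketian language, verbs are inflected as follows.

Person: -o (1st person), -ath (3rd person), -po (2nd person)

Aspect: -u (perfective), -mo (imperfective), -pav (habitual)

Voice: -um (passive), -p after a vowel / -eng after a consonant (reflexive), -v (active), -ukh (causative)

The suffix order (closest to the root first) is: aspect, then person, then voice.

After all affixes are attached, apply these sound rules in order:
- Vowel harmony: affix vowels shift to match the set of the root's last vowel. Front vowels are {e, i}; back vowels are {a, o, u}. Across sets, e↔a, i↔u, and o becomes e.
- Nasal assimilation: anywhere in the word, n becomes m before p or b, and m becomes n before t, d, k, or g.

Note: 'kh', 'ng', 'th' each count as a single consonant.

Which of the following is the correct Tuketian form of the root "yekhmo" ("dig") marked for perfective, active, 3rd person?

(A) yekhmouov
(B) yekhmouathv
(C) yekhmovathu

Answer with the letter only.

Attach aspect perfective -u → yekhmou.
Attach person 3rd person -ath → yekhmouath.
Attach voice active -v → yekhmouathv.
Vowel harmony: no change.
Nasal assimilation: no change.
So the correct form is yekhmouathv, option (B).
(A) yekhmouov is wrong: it uses 1st person instead of 3rd person for person.
(C) yekhmovathu is wrong: it has the affixes in the wrong order.

B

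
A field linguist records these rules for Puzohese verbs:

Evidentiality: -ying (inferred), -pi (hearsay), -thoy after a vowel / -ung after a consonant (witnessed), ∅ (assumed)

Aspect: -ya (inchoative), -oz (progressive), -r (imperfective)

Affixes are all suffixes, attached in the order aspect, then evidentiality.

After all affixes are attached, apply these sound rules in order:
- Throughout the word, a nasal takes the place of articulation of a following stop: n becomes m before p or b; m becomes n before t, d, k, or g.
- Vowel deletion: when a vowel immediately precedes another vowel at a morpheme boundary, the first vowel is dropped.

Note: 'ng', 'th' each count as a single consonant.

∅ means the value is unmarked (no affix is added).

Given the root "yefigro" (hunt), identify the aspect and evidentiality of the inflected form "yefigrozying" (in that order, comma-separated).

progressive, inferred

Segment: yefigro-oz-ying.
aspect: -oz → progressive.
evidentiality: -ying → inferred.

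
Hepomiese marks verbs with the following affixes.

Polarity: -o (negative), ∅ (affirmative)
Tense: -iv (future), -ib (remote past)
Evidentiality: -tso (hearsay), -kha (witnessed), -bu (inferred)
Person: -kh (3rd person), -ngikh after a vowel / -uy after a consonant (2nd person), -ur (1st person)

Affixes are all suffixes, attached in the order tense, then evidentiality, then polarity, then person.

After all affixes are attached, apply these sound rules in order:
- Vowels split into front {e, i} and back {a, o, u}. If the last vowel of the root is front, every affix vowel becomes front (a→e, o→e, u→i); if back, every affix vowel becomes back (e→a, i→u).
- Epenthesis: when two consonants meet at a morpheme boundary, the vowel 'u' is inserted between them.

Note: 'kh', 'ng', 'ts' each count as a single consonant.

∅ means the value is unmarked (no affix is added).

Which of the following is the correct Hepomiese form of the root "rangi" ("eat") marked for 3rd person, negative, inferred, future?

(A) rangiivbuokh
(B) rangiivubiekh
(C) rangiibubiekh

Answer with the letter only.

B

Attach tense future -iv → rangiiv.
Attach evidentiality inferred -bu → rangiivbu.
Attach polarity negative -o → rangiivbuo.
Attach person 3rd person -kh → rangiivbuokh.
Apply vowel harmony: rangiivbuokh → rangiivbiekh.
Apply epenthesis: rangiivbiekh → rangiivubiekh.
So the correct form is rangiivubiekh, option (B).
(C) rangiibubiekh is wrong: it uses remote past instead of future for tense.
(A) rangiivbuokh is wrong: it fails to apply the sound rule(s).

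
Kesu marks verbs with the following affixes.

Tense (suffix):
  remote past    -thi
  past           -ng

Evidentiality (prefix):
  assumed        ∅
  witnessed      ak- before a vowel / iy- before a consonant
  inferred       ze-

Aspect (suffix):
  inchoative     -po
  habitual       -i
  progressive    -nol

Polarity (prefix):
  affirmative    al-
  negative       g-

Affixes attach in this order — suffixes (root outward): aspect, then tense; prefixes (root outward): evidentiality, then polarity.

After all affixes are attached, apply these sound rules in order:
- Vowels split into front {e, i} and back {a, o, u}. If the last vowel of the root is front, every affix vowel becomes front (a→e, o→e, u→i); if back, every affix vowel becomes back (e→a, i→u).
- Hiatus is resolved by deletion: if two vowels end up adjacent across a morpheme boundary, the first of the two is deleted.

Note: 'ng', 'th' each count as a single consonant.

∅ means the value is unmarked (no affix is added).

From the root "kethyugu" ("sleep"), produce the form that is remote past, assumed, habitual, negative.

gkethyuguthu

Attach aspect habitual -i → kethyugui.
Attach tense remote past -thi → kethyuguithi.
evidentiality = assumed: zero marking, form stays kethyuguithi.
Attach polarity negative g- → gkethyuguithi.
Apply vowel harmony: gkethyuguithi → gkethyuguuthu.
Apply vowel deletion: gkethyuguuthu → gkethyuguthu.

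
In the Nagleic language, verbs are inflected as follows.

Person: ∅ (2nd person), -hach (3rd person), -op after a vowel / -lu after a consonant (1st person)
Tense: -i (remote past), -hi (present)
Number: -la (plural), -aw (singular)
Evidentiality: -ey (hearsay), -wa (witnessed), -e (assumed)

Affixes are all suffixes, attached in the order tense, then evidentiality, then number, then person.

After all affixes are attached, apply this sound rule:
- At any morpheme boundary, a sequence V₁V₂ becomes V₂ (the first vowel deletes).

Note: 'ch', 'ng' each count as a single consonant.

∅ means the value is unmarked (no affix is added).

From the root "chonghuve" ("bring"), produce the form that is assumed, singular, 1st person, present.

Attach tense present -hi → chonghuvehi.
Attach evidentiality assumed -e → chonghuvehie.
Attach number singular -aw → chonghuvehieaw.
Attach person 1st person -lu (after consonant 'w') → chonghuvehieawlu.
Apply vowel deletion: chonghuvehieawlu → chonghuvehawlu.

chonghuvehawlu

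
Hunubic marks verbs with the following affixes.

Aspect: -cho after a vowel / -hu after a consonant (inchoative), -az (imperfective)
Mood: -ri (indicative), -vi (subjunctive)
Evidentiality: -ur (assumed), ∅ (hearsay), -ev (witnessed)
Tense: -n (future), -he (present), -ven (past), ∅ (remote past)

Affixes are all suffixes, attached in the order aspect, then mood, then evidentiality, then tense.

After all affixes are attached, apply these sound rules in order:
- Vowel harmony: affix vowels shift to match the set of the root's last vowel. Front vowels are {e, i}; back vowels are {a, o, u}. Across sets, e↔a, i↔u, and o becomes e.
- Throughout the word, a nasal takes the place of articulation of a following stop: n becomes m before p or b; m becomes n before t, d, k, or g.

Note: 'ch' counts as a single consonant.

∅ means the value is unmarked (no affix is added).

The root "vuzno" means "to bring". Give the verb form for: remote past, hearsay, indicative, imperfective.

vuznoazru

Attach aspect imperfective -az → vuznoaz.
Attach mood indicative -ri → vuznoazri.
evidentiality = hearsay: zero marking, form stays vuznoazri.
tense = remote past: zero marking, form stays vuznoazri.
Apply vowel harmony: vuznoazri → vuznoazru.
Nasal assimilation: no change.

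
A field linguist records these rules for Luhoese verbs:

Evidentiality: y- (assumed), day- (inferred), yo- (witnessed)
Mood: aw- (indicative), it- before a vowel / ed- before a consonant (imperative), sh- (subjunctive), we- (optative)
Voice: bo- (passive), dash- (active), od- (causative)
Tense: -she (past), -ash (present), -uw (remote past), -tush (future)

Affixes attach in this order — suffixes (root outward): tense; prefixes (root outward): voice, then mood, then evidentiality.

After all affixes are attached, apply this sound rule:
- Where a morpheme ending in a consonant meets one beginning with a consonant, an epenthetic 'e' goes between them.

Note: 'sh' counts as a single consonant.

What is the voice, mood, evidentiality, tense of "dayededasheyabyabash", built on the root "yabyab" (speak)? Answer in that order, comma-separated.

active, imperative, inferred, present

Segment: day-ed-dash-yabyab-ash.
voice: dash- → active.
mood: it/ed- → imperative.
evidentiality: day- → inferred.
tense: -ash → present.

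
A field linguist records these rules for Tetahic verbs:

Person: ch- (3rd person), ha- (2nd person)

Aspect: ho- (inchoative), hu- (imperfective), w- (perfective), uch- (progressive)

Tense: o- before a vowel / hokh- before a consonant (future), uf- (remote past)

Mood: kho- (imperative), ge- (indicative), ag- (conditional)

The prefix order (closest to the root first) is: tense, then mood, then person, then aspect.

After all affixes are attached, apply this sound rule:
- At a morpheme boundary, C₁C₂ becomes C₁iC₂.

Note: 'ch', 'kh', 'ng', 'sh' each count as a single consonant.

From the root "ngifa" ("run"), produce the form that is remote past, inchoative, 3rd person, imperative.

Attach tense remote past uf- → ufngifa.
Attach mood imperative kho- → khoufngifa.
Attach person 3rd person ch- → chkhoufngifa.
Attach aspect inchoative ho- → hochkhoufngifa.
Apply epenthesis: hochkhoufngifa → hochikhoufingifa.

hochikhoufingifa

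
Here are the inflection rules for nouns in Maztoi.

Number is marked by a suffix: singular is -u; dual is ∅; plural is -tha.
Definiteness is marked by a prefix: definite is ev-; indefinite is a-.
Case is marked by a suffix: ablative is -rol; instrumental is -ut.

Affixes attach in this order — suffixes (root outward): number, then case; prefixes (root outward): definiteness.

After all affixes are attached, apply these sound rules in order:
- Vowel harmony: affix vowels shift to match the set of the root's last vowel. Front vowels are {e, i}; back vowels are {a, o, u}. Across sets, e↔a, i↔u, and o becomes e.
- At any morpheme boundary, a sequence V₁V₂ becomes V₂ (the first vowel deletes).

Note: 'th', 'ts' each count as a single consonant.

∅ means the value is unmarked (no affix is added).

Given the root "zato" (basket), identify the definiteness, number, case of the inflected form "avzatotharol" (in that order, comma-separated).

definite, plural, ablative

Segment: ev-zato-tha-rol.
definiteness: ev- → definite.
number: -tha → plural.
case: -rol → ablative.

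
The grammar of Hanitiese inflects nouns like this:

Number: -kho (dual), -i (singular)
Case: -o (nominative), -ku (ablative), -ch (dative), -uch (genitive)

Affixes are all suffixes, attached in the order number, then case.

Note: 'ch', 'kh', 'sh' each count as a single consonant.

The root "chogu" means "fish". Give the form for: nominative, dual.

Attach number dual -kho → chogukho.
Attach case nominative -o → chogukhoo.

chogukhoo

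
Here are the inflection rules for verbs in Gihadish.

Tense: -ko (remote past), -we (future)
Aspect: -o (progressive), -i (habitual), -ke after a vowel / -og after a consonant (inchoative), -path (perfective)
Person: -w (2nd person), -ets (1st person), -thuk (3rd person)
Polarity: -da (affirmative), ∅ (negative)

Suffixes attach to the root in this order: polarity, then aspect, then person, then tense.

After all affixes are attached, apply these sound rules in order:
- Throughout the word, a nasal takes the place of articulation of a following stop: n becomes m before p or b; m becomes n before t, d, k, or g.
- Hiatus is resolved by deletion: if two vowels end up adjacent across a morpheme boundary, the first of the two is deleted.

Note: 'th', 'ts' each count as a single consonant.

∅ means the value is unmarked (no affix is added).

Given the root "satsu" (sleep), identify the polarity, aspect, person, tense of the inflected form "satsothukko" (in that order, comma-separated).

negative, progressive, 3rd person, remote past

Segment: satsu-o-thuk-ko.
polarity: ∅ → negative.
aspect: -o → progressive.
person: -thuk → 3rd person.
tense: -ko → remote past.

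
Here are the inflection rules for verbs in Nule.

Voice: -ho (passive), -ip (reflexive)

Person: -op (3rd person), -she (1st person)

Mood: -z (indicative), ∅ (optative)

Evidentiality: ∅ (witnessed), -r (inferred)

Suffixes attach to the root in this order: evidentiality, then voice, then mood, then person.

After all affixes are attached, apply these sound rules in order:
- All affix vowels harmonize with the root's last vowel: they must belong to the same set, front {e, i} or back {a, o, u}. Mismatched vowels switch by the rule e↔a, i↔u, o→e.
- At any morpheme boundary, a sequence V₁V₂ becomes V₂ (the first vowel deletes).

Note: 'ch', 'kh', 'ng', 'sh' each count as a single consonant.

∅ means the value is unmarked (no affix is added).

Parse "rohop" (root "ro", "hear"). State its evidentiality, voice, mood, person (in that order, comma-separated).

Segment: ro-ho-op.
evidentiality: ∅ → witnessed.
voice: -ho → passive.
mood: ∅ → optative.
person: -op → 3rd person.

witnessed, passive, optative, 3rd person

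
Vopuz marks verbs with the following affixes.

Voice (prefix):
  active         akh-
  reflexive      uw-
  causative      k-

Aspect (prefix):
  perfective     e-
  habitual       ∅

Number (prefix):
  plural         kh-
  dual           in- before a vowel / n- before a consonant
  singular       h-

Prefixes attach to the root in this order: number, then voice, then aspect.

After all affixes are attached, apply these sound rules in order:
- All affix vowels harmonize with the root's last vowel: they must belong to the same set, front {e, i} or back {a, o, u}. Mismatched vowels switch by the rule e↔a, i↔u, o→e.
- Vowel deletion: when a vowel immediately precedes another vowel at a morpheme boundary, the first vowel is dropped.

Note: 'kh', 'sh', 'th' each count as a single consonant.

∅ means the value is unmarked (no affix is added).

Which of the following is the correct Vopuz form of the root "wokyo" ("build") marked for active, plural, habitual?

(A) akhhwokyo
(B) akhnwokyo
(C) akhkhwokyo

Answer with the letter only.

C

Attach number plural kh- → khwokyo.
Attach voice active akh- → akhkhwokyo.
aspect = habitual: zero marking, form stays akhkhwokyo.
Vowel harmony: no change.
Vowel deletion: no change.
So the correct form is akhkhwokyo, option (C).
(A) akhhwokyo is wrong: it uses singular instead of plural for number.
(B) akhnwokyo is wrong: it uses dual instead of plural for number.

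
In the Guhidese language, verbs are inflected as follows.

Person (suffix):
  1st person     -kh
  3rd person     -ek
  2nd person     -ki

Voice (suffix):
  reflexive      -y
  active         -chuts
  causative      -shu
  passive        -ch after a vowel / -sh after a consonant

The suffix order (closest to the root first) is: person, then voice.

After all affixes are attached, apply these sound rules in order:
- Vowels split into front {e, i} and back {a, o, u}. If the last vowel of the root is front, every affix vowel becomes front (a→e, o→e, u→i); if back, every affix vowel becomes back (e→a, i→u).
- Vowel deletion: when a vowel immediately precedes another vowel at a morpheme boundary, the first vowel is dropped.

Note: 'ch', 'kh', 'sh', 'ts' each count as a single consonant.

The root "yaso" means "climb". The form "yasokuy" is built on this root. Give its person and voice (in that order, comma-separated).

Segment: yaso-ki-y.
person: -ki → 2nd person.
voice: -y → reflexive.

2nd person, reflexive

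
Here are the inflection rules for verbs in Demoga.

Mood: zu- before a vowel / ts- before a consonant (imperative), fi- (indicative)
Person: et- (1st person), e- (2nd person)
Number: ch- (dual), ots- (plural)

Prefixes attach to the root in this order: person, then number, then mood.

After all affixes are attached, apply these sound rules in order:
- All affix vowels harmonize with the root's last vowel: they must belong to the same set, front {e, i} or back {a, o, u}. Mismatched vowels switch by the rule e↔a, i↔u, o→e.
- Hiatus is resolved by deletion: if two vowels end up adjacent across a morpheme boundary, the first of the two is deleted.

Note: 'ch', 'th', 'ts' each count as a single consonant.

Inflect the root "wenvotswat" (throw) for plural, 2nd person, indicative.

fotsawenvotswat

Attach person 2nd person e- → ewenvotswat.
Attach number plural ots- → otsewenvotswat.
Attach mood indicative fi- → fiotsewenvotswat.
Apply vowel harmony: fiotsewenvotswat → fuotsawenvotswat.
Apply vowel deletion: fuotsawenvotswat → fotsawenvotswat.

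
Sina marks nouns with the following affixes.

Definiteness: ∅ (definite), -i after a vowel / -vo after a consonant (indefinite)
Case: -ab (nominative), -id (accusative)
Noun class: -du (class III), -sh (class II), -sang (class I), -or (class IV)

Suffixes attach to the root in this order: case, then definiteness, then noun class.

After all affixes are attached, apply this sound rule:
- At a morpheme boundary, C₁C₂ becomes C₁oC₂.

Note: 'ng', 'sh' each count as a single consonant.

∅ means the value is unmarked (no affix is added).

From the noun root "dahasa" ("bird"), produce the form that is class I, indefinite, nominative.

Attach case nominative -ab → dahasaab.
Attach definiteness indefinite -vo (after consonant 'b') → dahasaabvo.
Attach noun class class I -sang → dahasaabvosang.
Apply epenthesis: dahasaabvosang → dahasaabovosang.

dahasaabovosang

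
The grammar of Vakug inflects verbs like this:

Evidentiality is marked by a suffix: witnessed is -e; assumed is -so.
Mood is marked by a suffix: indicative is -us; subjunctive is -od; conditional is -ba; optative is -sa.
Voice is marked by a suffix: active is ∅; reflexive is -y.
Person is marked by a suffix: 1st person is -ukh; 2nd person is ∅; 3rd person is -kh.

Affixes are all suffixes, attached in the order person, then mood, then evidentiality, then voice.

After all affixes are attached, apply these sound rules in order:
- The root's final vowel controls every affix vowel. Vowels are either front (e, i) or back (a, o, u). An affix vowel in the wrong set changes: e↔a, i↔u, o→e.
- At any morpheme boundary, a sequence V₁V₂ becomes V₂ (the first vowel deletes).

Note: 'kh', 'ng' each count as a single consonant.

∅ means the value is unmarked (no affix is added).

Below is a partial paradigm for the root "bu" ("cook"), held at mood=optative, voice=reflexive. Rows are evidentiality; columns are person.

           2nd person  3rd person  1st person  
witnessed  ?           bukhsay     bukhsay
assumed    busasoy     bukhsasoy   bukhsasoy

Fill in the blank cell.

busay

person = 2nd person: zero marking, form stays bu.
Attach mood optative -sa → busa.
Attach evidentiality witnessed -e → busae.
Attach voice reflexive -y → busaey.
Apply vowel harmony: busaey → busaay.
Apply vowel deletion: busaay → busay.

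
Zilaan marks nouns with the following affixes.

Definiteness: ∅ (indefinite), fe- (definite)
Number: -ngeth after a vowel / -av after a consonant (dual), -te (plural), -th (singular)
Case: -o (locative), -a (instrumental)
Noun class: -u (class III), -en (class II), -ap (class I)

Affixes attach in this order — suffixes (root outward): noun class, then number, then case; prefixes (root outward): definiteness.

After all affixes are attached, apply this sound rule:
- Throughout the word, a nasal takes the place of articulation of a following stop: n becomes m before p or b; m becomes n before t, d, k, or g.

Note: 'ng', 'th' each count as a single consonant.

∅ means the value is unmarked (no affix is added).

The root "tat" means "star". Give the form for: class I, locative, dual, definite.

Attach noun class class I -ap → tatap.
Attach number dual -av (after consonant 'p') → tatapav.
Attach case locative -o → tatapavo.
Attach definiteness definite fe- → fetatapavo.
Nasal assimilation: no change.

fetatapavo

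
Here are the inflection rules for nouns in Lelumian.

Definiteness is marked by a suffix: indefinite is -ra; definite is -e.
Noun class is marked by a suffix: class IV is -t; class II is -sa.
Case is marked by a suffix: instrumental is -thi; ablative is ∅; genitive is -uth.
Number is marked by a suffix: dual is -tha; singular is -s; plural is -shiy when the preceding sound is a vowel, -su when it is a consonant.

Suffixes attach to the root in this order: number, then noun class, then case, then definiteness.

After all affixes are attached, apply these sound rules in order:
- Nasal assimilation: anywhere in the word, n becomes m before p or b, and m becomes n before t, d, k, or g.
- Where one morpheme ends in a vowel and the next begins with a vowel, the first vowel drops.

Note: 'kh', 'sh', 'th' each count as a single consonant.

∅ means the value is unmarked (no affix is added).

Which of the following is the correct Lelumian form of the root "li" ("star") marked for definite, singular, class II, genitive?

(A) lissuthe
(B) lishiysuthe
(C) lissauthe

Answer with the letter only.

Attach number singular -s → lis.
Attach noun class class II -sa → lissa.
Attach case genitive -uth → lissauth.
Attach definiteness definite -e → lissauthe.
Nasal assimilation: no change.
Apply vowel deletion: lissauthe → lissuthe.
So the correct form is lissuthe, option (A).
(B) lishiysuthe is wrong: it uses plural instead of singular for number.
(C) lissauthe is wrong: it fails to apply the sound rule(s).

A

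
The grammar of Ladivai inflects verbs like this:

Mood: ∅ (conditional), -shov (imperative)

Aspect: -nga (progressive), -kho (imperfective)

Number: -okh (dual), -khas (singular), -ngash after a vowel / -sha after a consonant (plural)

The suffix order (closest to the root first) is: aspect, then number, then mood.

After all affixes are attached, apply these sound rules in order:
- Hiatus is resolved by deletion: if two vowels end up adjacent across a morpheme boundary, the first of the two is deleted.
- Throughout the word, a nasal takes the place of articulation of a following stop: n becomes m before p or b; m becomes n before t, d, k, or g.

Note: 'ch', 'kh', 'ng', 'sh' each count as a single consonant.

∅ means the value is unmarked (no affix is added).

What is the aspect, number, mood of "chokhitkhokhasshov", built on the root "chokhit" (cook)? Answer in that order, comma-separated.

imperfective, singular, imperative

Segment: chokhit-kho-khas-shov.
aspect: -kho → imperfective.
number: -khas → singular.
mood: -shov → imperative.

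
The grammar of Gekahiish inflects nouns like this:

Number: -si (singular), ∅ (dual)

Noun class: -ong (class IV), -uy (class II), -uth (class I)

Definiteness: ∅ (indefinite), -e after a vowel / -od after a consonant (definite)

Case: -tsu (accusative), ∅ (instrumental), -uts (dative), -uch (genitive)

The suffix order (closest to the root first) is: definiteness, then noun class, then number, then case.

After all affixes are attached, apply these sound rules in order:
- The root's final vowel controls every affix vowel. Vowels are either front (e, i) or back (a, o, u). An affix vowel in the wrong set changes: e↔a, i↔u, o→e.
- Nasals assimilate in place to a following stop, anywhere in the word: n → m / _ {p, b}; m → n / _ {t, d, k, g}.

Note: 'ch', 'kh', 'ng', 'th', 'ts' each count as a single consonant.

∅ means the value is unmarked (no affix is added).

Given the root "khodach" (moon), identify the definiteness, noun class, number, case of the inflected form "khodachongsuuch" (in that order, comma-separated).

indefinite, class IV, singular, genitive

Segment: khodach-ong-si-uch.
definiteness: ∅ → indefinite.
noun class: -ong → class IV.
number: -si → singular.
case: -uch → genitive.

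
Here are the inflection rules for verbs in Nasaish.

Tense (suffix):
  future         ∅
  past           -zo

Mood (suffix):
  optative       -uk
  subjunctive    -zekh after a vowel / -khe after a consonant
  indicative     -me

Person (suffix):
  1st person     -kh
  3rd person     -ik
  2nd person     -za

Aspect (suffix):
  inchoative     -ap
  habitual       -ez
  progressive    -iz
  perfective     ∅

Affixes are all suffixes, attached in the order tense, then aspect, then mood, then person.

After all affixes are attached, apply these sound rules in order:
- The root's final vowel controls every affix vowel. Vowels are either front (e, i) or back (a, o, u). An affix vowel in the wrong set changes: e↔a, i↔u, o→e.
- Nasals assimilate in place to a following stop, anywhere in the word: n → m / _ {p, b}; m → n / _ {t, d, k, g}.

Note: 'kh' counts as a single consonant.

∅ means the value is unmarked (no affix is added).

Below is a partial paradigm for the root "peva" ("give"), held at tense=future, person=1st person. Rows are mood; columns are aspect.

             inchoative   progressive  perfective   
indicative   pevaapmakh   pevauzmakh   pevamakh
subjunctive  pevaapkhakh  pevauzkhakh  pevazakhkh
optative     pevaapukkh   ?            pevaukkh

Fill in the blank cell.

tense = future: zero marking, form stays peva.
Attach aspect progressive -iz → pevaiz.
Attach mood optative -uk → pevaizuk.
Attach person 1st person -kh → pevaizukkh.
Apply vowel harmony: pevaizukkh → pevauzukkh.
Nasal assimilation: no change.

pevauzukkh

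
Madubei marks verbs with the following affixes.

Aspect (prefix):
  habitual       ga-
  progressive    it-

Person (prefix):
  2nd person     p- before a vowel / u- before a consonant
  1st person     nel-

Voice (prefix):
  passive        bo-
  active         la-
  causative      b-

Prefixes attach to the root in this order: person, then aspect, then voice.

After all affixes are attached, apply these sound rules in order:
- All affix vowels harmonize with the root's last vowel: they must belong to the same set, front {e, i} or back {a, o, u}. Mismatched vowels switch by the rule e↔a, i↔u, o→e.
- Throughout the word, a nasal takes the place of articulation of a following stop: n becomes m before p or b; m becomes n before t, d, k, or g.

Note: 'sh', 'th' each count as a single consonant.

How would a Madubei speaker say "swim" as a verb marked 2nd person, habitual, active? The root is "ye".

legeiye

Attach person 2nd person u- (before consonant 'y') → uye.
Attach aspect habitual ga- → gauye.
Attach voice active la- → lagauye.
Apply vowel harmony: lagauye → legeiye.
Nasal assimilation: no change.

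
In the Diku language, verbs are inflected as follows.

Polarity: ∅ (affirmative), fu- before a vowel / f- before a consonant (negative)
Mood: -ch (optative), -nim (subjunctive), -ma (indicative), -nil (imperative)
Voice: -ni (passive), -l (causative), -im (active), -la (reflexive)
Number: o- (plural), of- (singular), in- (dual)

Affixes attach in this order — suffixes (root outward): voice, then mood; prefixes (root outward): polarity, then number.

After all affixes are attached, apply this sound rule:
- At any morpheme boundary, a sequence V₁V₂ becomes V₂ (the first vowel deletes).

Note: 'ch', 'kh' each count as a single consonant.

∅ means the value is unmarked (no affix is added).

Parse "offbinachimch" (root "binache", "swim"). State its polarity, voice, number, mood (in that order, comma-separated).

negative, active, singular, optative

Segment: of-f-binache-im-ch.
polarity: fu/f- → negative.
voice: -im → active.
number: of- → singular.
mood: -ch → optative.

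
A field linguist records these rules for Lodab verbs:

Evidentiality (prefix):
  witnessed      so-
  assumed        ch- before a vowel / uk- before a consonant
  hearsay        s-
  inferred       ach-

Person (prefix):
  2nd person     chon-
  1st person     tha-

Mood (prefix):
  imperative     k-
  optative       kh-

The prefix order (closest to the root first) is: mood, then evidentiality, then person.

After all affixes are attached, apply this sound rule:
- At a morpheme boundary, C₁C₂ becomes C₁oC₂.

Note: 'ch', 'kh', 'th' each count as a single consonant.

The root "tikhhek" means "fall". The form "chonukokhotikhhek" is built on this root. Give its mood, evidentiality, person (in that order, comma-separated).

optative, assumed, 2nd person

Segment: chon-uk-kh-tikhhek.
mood: kh- → optative.
evidentiality: ch/uk- → assumed.
person: chon- → 2nd person.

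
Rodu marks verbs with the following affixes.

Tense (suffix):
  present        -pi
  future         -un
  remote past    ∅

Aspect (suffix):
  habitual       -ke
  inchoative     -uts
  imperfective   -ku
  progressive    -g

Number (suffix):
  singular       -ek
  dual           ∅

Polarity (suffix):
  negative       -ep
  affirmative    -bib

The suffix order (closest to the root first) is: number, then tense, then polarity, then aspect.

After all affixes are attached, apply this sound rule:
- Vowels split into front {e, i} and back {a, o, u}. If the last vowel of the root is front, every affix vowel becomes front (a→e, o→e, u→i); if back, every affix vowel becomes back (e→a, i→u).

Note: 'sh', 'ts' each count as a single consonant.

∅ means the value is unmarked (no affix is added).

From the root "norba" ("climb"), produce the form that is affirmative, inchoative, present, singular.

norbaakpububuts

Attach number singular -ek → norbaek.
Attach tense present -pi → norbaekpi.
Attach polarity affirmative -bib → norbaekpibib.
Attach aspect inchoative -uts → norbaekpibibuts.
Apply vowel harmony: norbaekpibibuts → norbaakpububuts.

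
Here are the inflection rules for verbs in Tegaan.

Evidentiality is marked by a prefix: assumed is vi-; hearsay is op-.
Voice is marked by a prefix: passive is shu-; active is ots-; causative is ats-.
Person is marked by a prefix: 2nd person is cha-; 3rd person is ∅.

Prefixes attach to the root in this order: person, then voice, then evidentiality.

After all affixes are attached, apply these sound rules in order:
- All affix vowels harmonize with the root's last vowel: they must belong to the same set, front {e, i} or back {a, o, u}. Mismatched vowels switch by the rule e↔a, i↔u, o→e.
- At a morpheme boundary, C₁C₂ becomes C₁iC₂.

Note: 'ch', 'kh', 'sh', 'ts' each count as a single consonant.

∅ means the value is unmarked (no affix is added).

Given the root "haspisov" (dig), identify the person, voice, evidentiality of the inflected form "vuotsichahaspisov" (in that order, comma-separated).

Segment: vi-ots-cha-haspisov.
person: cha- → 2nd person.
voice: ots- → active.
evidentiality: vi- → assumed.

2nd person, active, assumed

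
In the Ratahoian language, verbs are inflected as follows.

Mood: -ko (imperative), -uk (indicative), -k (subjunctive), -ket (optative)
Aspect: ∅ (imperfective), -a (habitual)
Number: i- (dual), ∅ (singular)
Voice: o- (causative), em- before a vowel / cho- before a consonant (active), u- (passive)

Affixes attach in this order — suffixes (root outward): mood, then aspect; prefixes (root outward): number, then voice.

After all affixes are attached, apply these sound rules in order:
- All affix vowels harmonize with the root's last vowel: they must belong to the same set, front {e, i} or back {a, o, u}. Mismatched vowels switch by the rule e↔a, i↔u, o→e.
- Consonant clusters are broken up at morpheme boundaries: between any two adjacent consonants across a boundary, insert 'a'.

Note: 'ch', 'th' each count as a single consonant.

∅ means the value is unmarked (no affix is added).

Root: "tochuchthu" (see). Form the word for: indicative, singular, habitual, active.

number = singular: zero marking, form stays tochuchthu.
Attach voice active cho- (before consonant 't') → chotochuchthu.
Attach mood indicative -uk → chotochuchthuuk.
Attach aspect habitual -a → chotochuchthuuka.
Vowel harmony: no change.
Epenthesis: no change.

chotochuchthuuka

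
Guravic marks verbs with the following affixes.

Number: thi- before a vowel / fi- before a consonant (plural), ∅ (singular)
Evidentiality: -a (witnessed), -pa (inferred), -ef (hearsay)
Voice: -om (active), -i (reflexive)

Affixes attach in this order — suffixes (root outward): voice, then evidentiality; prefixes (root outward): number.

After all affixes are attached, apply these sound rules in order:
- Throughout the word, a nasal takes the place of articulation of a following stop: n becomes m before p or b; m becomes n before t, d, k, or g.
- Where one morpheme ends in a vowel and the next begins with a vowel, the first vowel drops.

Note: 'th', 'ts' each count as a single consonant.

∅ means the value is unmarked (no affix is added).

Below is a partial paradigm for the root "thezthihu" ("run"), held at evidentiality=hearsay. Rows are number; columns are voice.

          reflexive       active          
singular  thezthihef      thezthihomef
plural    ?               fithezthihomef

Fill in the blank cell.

Attach number plural fi- (before consonant 'th') → fithezthihu.
Attach voice reflexive -i → fithezthihui.
Attach evidentiality hearsay -ef → fithezthihuief.
Nasal assimilation: no change.
Apply vowel deletion: fithezthihuief → fithezthihef.

fithezthihef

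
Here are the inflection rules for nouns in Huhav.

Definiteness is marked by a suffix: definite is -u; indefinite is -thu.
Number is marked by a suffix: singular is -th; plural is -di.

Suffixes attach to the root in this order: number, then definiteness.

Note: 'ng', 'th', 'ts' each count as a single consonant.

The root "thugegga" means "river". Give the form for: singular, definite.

thugeggathu

Attach number singular -th → thugeggath.
Attach definiteness definite -u → thugeggathu.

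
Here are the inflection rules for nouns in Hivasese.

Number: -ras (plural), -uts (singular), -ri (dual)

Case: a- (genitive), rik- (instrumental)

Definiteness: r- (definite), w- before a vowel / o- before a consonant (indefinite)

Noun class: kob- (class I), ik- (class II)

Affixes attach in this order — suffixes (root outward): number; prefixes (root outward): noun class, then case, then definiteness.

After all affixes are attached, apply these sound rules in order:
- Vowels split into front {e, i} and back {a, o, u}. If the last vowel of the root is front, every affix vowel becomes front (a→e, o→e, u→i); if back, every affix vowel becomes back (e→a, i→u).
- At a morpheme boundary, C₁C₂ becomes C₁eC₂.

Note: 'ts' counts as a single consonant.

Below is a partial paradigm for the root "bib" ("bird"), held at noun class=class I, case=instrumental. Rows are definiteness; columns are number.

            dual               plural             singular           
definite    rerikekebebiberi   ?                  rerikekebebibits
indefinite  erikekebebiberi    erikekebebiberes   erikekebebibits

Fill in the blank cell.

rerikekebebiberes

Attach noun class class I kob- → kobbib.
Attach case instrumental rik- → rikkobbib.
Attach definiteness definite r- → rrikkobbib.
Attach number plural -ras → rrikkobbibras.
Apply vowel harmony: rrikkobbibras → rrikkebbibres.
Apply epenthesis: rrikkebbibres → rerikekebebiberes.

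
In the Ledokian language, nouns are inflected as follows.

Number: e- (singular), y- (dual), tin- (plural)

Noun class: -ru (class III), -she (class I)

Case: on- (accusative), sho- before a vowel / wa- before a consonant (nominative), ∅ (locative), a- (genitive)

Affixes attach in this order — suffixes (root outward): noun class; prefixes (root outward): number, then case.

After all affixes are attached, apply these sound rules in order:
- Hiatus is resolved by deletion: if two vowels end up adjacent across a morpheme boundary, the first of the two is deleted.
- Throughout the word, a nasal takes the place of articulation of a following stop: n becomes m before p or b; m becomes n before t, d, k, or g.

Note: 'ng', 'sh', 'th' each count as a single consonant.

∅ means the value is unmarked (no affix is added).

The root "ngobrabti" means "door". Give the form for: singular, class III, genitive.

Attach noun class class III -ru → ngobrabtiru.
Attach number singular e- → engobrabtiru.
Attach case genitive a- → aengobrabtiru.
Apply vowel deletion: aengobrabtiru → engobrabtiru.
Nasal assimilation: no change.

engobrabtiru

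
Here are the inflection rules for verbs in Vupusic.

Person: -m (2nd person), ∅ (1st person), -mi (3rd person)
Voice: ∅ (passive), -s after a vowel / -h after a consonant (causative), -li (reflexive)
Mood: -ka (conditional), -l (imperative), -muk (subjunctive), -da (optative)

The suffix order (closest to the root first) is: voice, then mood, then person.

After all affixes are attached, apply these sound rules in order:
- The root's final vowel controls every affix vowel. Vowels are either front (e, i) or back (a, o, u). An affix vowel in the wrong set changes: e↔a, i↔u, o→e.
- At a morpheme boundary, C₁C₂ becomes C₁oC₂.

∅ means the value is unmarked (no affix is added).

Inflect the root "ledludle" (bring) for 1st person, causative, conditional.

Attach voice causative -s (after vowel 'e') → ledludles.
Attach mood conditional -ka → ledludleska.
person = 1st person: zero marking, form stays ledludleska.
Apply vowel harmony: ledludleska → ledludleske.
Apply epenthesis: ledludleske → ledludlesoke.

ledludlesoke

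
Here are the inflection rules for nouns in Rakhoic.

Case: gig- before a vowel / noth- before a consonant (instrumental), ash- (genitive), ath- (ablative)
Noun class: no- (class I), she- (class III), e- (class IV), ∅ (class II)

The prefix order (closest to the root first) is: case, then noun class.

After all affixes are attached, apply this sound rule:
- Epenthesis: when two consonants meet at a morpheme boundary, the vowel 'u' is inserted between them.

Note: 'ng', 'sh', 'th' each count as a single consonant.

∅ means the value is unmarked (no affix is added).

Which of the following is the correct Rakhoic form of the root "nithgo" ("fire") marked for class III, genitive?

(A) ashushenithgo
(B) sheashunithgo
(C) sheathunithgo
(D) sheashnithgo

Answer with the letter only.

B

Attach case genitive ash- → ashnithgo.
Attach noun class class III she- → sheashnithgo.
Apply epenthesis: sheashnithgo → sheashunithgo.
So the correct form is sheashunithgo, option (B).
(D) sheashnithgo is wrong: it fails to apply the sound rule(s).
(C) sheathunithgo is wrong: it uses ablative instead of genitive for case.
(A) ashushenithgo is wrong: it has the affixes in the wrong order.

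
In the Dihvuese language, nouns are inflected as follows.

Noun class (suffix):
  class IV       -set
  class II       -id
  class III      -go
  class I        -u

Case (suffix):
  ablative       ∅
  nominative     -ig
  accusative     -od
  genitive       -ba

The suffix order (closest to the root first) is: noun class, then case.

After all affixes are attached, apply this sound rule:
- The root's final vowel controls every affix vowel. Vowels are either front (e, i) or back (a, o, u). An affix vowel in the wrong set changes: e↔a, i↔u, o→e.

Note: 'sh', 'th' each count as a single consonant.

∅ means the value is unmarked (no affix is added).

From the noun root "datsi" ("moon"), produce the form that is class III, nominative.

datsigeig

Attach noun class class III -go → datsigo.
Attach case nominative -ig → datsigoig.
Apply vowel harmony: datsigoig → datsigeig.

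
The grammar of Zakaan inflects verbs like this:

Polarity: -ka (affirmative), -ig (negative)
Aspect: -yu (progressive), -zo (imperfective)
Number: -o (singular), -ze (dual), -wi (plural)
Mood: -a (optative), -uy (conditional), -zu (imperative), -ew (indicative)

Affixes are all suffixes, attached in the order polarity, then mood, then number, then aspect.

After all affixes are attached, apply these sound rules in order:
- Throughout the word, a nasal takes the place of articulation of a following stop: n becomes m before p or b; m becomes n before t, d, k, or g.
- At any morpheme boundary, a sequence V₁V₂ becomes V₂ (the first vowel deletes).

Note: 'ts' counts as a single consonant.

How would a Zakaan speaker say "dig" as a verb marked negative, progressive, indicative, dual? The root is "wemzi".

Attach polarity negative -ig → wemziig.
Attach mood indicative -ew → wemziigew.
Attach number dual -ze → wemziigewze.
Attach aspect progressive -yu → wemziigewzeyu.
Nasal assimilation: no change.
Apply vowel deletion: wemziigewzeyu → wemzigewzeyu.

wemzigewzeyu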